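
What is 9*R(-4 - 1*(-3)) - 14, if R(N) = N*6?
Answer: -68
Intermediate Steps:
R(N) = 6*N
9*R(-4 - 1*(-3)) - 14 = 9*(6*(-4 - 1*(-3))) - 14 = 9*(6*(-4 + 3)) - 14 = 9*(6*(-1)) - 14 = 9*(-6) - 14 = -54 - 14 = -68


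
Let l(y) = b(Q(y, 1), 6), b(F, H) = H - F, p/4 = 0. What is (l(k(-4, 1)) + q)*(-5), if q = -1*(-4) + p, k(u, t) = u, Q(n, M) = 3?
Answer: -35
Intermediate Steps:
p = 0 (p = 4*0 = 0)
l(y) = 3 (l(y) = 6 - 1*3 = 6 - 3 = 3)
q = 4 (q = -1*(-4) + 0 = 4 + 0 = 4)
(l(k(-4, 1)) + q)*(-5) = (3 + 4)*(-5) = 7*(-5) = -35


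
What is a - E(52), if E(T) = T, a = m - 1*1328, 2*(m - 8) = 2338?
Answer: -203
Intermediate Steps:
m = 1177 (m = 8 + (½)*2338 = 8 + 1169 = 1177)
a = -151 (a = 1177 - 1*1328 = 1177 - 1328 = -151)
a - E(52) = -151 - 1*52 = -151 - 52 = -203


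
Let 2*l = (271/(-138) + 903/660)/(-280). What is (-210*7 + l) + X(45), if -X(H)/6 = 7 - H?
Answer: -10557984559/8500800 ≈ -1242.0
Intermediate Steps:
X(H) = -42 + 6*H (X(H) = -6*(7 - H) = -42 + 6*H)
l = 9041/8500800 (l = ((271/(-138) + 903/660)/(-280))/2 = ((271*(-1/138) + 903*(1/660))*(-1/280))/2 = ((-271/138 + 301/220)*(-1/280))/2 = (-9041/15180*(-1/280))/2 = (½)*(9041/4250400) = 9041/8500800 ≈ 0.0010635)
(-210*7 + l) + X(45) = (-210*7 + 9041/8500800) + (-42 + 6*45) = (-1470 + 9041/8500800) + (-42 + 270) = -12496166959/8500800 + 228 = -10557984559/8500800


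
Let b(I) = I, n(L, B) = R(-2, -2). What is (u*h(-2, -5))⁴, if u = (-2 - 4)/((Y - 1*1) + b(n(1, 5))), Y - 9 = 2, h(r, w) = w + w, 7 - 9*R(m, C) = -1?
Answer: 5314410000/5764801 ≈ 921.87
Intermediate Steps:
R(m, C) = 8/9 (R(m, C) = 7/9 - ⅑*(-1) = 7/9 + ⅑ = 8/9)
n(L, B) = 8/9
h(r, w) = 2*w
Y = 11 (Y = 9 + 2 = 11)
u = -27/49 (u = (-2 - 4)/((11 - 1*1) + 8/9) = -6/((11 - 1) + 8/9) = -6/(10 + 8/9) = -6/98/9 = -6*9/98 = -27/49 ≈ -0.55102)
(u*h(-2, -5))⁴ = (-54*(-5)/49)⁴ = (-27/49*(-10))⁴ = (270/49)⁴ = 5314410000/5764801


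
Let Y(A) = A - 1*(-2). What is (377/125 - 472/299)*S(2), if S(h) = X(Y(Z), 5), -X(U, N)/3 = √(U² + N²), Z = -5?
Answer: -161169*√34/37375 ≈ -25.144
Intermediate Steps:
Y(A) = 2 + A (Y(A) = A + 2 = 2 + A)
X(U, N) = -3*√(N² + U²) (X(U, N) = -3*√(U² + N²) = -3*√(N² + U²))
S(h) = -3*√34 (S(h) = -3*√(5² + (2 - 5)²) = -3*√(25 + (-3)²) = -3*√(25 + 9) = -3*√34)
(377/125 - 472/299)*S(2) = (377/125 - 472/299)*(-3*√34) = 53723*(-3*√34)/37375 = -161169*√34/37375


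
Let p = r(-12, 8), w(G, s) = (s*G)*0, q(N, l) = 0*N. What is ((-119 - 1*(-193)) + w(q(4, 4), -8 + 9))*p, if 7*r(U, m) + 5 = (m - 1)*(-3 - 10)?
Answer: -7104/7 ≈ -1014.9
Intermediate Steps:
q(N, l) = 0
w(G, s) = 0 (w(G, s) = (G*s)*0 = 0)
r(U, m) = 8/7 - 13*m/7 (r(U, m) = -5/7 + ((m - 1)*(-3 - 10))/7 = -5/7 + ((-1 + m)*(-13))/7 = -5/7 + (13 - 13*m)/7 = -5/7 + (13/7 - 13*m/7) = 8/7 - 13*m/7)
p = -96/7 (p = 8/7 - 13/7*8 = 8/7 - 104/7 = -96/7 ≈ -13.714)
((-119 - 1*(-193)) + w(q(4, 4), -8 + 9))*p = ((-119 - 1*(-193)) + 0)*(-96/7) = ((-119 + 193) + 0)*(-96/7) = (74 + 0)*(-96/7) = 74*(-96/7) = -7104/7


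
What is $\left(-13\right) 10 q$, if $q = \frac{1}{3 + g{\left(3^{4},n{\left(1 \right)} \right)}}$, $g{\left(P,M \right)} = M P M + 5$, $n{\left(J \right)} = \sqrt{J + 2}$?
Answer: $- \frac{130}{251} \approx -0.51793$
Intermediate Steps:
$n{\left(J \right)} = \sqrt{2 + J}$
$g{\left(P,M \right)} = 5 + P M^{2}$ ($g{\left(P,M \right)} = P M^{2} + 5 = 5 + P M^{2}$)
$q = \frac{1}{251}$ ($q = \frac{1}{3 + \left(5 + 3^{4} \left(\sqrt{2 + 1}\right)^{2}\right)} = \frac{1}{3 + \left(5 + 81 \left(\sqrt{3}\right)^{2}\right)} = \frac{1}{3 + \left(5 + 81 \cdot 3\right)} = \frac{1}{3 + \left(5 + 243\right)} = \frac{1}{3 + 248} = \frac{1}{251} \approx 0.0039841$)
$\left(-13\right) 10 q = \left(-13\right) 10 \cdot \frac{1}{251} = \left(-130\right) \frac{1}{251} = - \frac{130}{251}$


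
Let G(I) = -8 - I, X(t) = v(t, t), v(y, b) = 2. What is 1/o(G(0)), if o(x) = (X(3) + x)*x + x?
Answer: 1/40 ≈ 0.025000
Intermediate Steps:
X(t) = 2
o(x) = x + x*(2 + x) (o(x) = (2 + x)*x + x = x*(2 + x) + x = x + x*(2 + x))
1/o(G(0)) = 1/((-8 - 1*0)*(3 + (-8 - 1*0))) = 1/((-8 + 0)*(3 + (-8 + 0))) = 1/(-8*(3 - 8)) = 1/(-8*(-5)) = 1/40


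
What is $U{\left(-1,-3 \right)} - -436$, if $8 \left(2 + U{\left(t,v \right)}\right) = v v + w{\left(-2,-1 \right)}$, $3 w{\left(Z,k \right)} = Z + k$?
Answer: $435$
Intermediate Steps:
$w{\left(Z,k \right)} = \frac{Z}{3} + \frac{k}{3}$ ($w{\left(Z,k \right)} = \frac{Z + k}{3} = \frac{Z}{3} + \frac{k}{3}$)
$U{\left(t,v \right)} = - \frac{17}{8} + \frac{v^{2}}{8}$ ($U{\left(t,v \right)} = -2 + \frac{v v + \left(\frac{1}{3} \left(-2\right) + \frac{1}{3} \left(-1\right)\right)}{8} = -2 + \frac{v^{2} - 1}{8} = -2 + \frac{-1 + v^{2}}{8} = -2 + \left(- \frac{1}{8} + \frac{v^{2}}{8}\right) = - \frac{17}{8} + \frac{v^{2}}{8}$)
$U{\left(-1,-3 \right)} - -436 = \left(- \frac{17}{8} + \frac{\left(-3\right)^{2}}{8}\right) - -436 = \left(- \frac{17}{8} + \frac{1}{8} \cdot 9\right) + 436 = \left(- \frac{17}{8} + \frac{9}{8}\right) + 436 = -1 + 436 = 435$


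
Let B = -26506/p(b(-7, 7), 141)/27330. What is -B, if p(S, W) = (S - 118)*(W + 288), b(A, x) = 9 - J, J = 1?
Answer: -13253/644851350 ≈ -2.0552e-5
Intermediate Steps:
b(A, x) = 8 (b(A, x) = 9 - 1*1 = 9 - 1 = 8)
p(S, W) = (-118 + S)*(288 + W)
B = 13253/644851350 (B = -26506/(-33984 - 118*141 + 288*8 + 8*141)/27330 = -26506/(-33984 - 16638 + 2304 + 1128)*(1/27330) = -26506/(-47190)*(1/27330) = -26506*(-1/47190)*(1/27330) = (13253/23595)*(1/27330) = 13253/644851350 ≈ 2.0552e-5)
-B = -1*13253/644851350 = -13253/644851350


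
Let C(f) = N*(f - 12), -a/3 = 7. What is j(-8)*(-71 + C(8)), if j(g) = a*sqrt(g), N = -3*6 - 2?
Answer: -378*I*sqrt(2) ≈ -534.57*I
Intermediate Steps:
a = -21 (a = -3*7 = -21)
N = -20 (N = -18 - 2 = -20)
C(f) = 240 - 20*f (C(f) = -20*(f - 12) = -20*(-12 + f) = 240 - 20*f)
j(g) = -21*sqrt(g)
j(-8)*(-71 + C(8)) = (-42*I*sqrt(2))*(-71 + (240 - 20*8)) = (-42*I*sqrt(2))*(-71 + (240 - 160)) = (-42*I*sqrt(2))*(-71 + 80) = -42*I*sqrt(2)*9 = -378*I*sqrt(2)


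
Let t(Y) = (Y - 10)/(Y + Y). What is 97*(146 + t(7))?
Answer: 197977/14 ≈ 14141.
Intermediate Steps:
t(Y) = (-10 + Y)/(2*Y) (t(Y) = (-10 + Y)/((2*Y)) = (-10 + Y)*(1/(2*Y)) = (-10 + Y)/(2*Y))
97*(146 + t(7)) = 97*(146 + (1/2)*(-10 + 7)/7) = 97*(146 + (1/2)*(1/7)*(-3)) = 97*(146 - 3/14) = 97*(2041/14) = 197977/14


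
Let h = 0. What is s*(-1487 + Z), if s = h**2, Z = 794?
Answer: 0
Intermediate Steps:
s = 0 (s = 0**2 = 0)
s*(-1487 + Z) = 0*(-1487 + 794) = 0*(-693) = 0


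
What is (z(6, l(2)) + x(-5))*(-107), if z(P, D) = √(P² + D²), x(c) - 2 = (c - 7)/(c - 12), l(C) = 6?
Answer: -4922/17 - 642*√2 ≈ -1197.5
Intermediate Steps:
x(c) = 2 + (-7 + c)/(-12 + c) (x(c) = 2 + (c - 7)/(c - 12) = 2 + (-7 + c)/(-12 + c))
z(P, D) = √(D² + P²)
(z(6, l(2)) + x(-5))*(-107) = (√(6² + 6²) + (-31 + 3*(-5))/(-12 - 5))*(-107) = (√(36 + 36) + (-31 - 15)/(-17))*(-107) = (√72 - 1/17*(-46))*(-107) = (6*√2 + 46/17)*(-107) = (46/17 + 6*√2)*(-107) = -4922/17 - 642*√2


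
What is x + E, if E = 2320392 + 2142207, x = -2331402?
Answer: 2131197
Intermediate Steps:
E = 4462599
x + E = -2331402 + 4462599 = 2131197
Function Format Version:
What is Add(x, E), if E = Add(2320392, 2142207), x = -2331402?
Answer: 2131197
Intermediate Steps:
E = 4462599
Add(x, E) = Add(-2331402, 4462599) = 2131197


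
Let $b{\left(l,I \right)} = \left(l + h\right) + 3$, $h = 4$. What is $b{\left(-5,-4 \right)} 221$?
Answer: $442$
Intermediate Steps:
$b{\left(l,I \right)} = 7 + l$ ($b{\left(l,I \right)} = \left(l + 4\right) + 3 = \left(4 + l\right) + 3 = 7 + l$)
$b{\left(-5,-4 \right)} 221 = \left(7 - 5\right) 221 = 2 \cdot 221 = 442$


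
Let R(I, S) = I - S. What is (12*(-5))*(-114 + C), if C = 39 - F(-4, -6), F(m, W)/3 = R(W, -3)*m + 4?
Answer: 7380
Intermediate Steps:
F(m, W) = 12 + 3*m*(3 + W) (F(m, W) = 3*((W - 1*(-3))*m + 4) = 3*((W + 3)*m + 4) = 3*((3 + W)*m + 4) = 3*(m*(3 + W) + 4) = 3*(4 + m*(3 + W)) = 12 + 3*m*(3 + W))
C = -9 (C = 39 - (12 + 3*(-4)*(3 - 6)) = 39 - (12 + 3*(-4)*(-3)) = 39 - (12 + 36) = 39 - 1*48 = 39 - 48 = -9)
(12*(-5))*(-114 + C) = (12*(-5))*(-114 - 9) = -60*(-123) = 7380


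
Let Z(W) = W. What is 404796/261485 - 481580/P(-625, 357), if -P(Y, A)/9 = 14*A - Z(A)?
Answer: 20404838632/1560280995 ≈ 13.078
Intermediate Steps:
P(Y, A) = -117*A (P(Y, A) = -9*(14*A - A) = -117*A)
404796/261485 - 481580/P(-625, 357) = 404796/261485 - 481580/((-117*357)) = 404796*(1/261485) - 481580/(-41769) = 57828/37355 - 481580*(-1/41769) = 57828/37355 + 481580/41769 = 20404838632/1560280995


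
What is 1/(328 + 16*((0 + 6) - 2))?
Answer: 1/392 ≈ 0.0025510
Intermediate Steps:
1/(328 + 16*((0 + 6) - 2)) = 1/(328 + 16*(6 - 2)) = 1/(328 + 16*4) = 1/(328 + 64) = 1/392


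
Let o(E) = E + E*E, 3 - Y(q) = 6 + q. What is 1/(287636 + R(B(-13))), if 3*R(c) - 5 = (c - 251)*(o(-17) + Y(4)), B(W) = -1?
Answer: 3/796133 ≈ 3.7682e-6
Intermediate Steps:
Y(q) = -3 - q (Y(q) = 3 - (6 + q) = 3 + (-6 - q) = -3 - q)
o(E) = E + E**2
R(c) = -22170 + 265*c/3 (R(c) = 5/3 + ((c - 251)*(-17*(1 - 17) + (-3 - 1*4)))/3 = 5/3 + ((-251 + c)*(-17*(-16) + (-3 - 4)))/3 = 5/3 + ((-251 + c)*(272 - 7))/3 = 5/3 + ((-251 + c)*265)/3 = 5/3 + (-66515 + 265*c)/3 = 5/3 + (-66515/3 + 265*c/3) = -22170 + 265*c/3)
1/(287636 + R(B(-13))) = 1/(287636 + (-22170 + (265/3)*(-1))) = 1/(287636 + (-22170 - 265/3)) = 1/(287636 - 66775/3) = 1/(796133/3) = 3/796133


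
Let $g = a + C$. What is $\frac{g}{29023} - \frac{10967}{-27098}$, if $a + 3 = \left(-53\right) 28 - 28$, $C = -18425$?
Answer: $- \frac{222038879}{786465254} \approx -0.28233$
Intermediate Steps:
$a = -1515$ ($a = -3 - 1512 = -1515$)
$g = -19940$ ($g = -1515 - 18425 = -19940$)
$\frac{g}{29023} - \frac{10967}{-27098} = - \frac{19940}{29023} - \frac{10967}{-27098} = \left(-19940\right) \frac{1}{29023} - - \frac{10967}{27098} = - \frac{19940}{29023} + \frac{10967}{27098} = - \frac{222038879}{786465254}$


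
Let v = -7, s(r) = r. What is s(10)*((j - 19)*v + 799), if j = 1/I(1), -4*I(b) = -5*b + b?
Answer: 9250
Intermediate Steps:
I(b) = b (I(b) = -(-5*b + b)/4 = -(-1)*b = b)
j = 1 (j = 1/1 = 1)
s(10)*((j - 19)*v + 799) = 10*((1 - 19)*(-7) + 799) = 10*(-18*(-7) + 799) = 10*(126 + 799) = 10*925 = 9250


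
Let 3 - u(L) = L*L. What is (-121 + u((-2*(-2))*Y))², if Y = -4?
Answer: 139876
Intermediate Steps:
u(L) = 3 - L² (u(L) = 3 - L*L = 3 - L²)
(-121 + u((-2*(-2))*Y))² = (-121 + (3 - (-2*(-2)*(-4))²))² = (-121 + (3 - (4*(-4))²))² = (-121 + (3 - 1*(-16)²))² = (-121 + (3 - 1*256))² = (-121 + (3 - 256))² = (-121 - 253)² = (-374)² = 139876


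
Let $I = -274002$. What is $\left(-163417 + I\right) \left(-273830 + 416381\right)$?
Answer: $-62354515869$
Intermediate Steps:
$\left(-163417 + I\right) \left(-273830 + 416381\right) = \left(-163417 - 274002\right) \left(-273830 + 416381\right) = \left(-437419\right) 142551 = -62354515869$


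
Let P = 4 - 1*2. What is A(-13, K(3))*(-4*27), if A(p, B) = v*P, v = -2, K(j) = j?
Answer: 432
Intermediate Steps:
P = 2 (P = 4 - 2 = 2)
A(p, B) = -4 (A(p, B) = -2*2 = -4)
A(-13, K(3))*(-4*27) = -(-16)*27 = -4*(-108) = 432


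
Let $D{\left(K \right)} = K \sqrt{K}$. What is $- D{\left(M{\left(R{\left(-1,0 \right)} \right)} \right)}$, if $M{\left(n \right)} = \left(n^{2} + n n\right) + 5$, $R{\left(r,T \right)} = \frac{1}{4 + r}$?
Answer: $- \frac{47 \sqrt{47}}{27} \approx -11.934$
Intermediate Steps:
$M{\left(n \right)} = 5 + 2 n^{2}$ ($M{\left(n \right)} = \left(n^{2} + n^{2}\right) + 5 = 2 n^{2} + 5 = 5 + 2 n^{2}$)
$D{\left(K \right)} = K^{\frac{3}{2}}$
$- D{\left(M{\left(R{\left(-1,0 \right)} \right)} \right)} = - \left(5 + 2 \left(\frac{1}{4 - 1}\right)^{2}\right)^{\frac{3}{2}} = - \left(5 + 2 \left(\frac{1}{3}\right)^{2}\right)^{\frac{3}{2}} = - \left(5 + \frac{2}{9}\right)^{\frac{3}{2}} = - \left(\frac{47}{9}\right)^{\frac{3}{2}} = - \frac{47 \sqrt{47}}{27}$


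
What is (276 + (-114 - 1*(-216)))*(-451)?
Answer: -170478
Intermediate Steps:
(276 + (-114 - 1*(-216)))*(-451) = (276 + (-114 + 216))*(-451) = (276 + 102)*(-451) = 378*(-451) = -170478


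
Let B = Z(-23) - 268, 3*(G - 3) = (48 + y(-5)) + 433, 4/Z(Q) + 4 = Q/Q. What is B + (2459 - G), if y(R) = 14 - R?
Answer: 2020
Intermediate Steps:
Z(Q) = -4/3 (Z(Q) = 4/(-4 + Q/Q) = 4/(-4 + 1) = 4/(-3) = 4*(-⅓) = -4/3)
G = 509/3 (G = 3 + ((48 + (14 - 1*(-5))) + 433)/3 = 3 + ((48 + (14 + 5)) + 433)/3 = 3 + ((48 + 19) + 433)/3 = 3 + (67 + 433)/3 = 3 + (⅓)*500 = 3 + 500/3 = 509/3 ≈ 169.67)
B = -808/3 (B = -4/3 - 268 = -808/3 ≈ -269.33)
B + (2459 - G) = -808/3 + (2459 - 1*509/3) = -808/3 + (2459 - 509/3) = -808/3 + 6868/3 = 2020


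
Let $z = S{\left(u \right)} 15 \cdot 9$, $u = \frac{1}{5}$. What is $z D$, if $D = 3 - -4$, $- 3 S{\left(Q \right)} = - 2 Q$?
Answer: $126$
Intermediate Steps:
$u = \frac{1}{5} \approx 0.2$
$S{\left(Q \right)} = \frac{2 Q}{3}$ ($S{\left(Q \right)} = - \frac{\left(-2\right) Q}{3} = \frac{2 Q}{3}$)
$z = 18$ ($z = \frac{2}{3} \cdot \frac{1}{5} \cdot 15 \cdot 9 = \frac{2}{15} \cdot 15 \cdot 9 = 2 \cdot 9 = 18$)
$D = 7$ ($D = 3 + 4 = 7$)
$z D = 18 \cdot 7 = 126$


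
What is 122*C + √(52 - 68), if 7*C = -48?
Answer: -5856/7 + 4*I ≈ -836.57 + 4.0*I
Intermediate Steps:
C = -48/7 (C = (⅐)*(-48) = -48/7 ≈ -6.8571)
122*C + √(52 - 68) = 122*(-48/7) + √(52 - 68) = -5856/7 + √(-16) = -5856/7 + 4*I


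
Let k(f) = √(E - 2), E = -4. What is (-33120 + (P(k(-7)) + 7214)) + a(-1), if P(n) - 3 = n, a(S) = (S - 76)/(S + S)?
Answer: -51729/2 + I*√6 ≈ -25865.0 + 2.4495*I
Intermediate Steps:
a(S) = (-76 + S)/(2*S) (a(S) = (-76 + S)/((2*S)) = (-76 + S)*(1/(2*S)) = (-76 + S)/(2*S))
k(f) = I*√6 (k(f) = √(-4 - 2) = √(-6) = I*√6)
P(n) = 3 + n
(-33120 + (P(k(-7)) + 7214)) + a(-1) = (-33120 + ((3 + I*√6) + 7214)) + (½)*(-76 - 1)/(-1) = (-33120 + (7217 + I*√6)) + (½)*(-1)*(-77) = (-25903 + I*√6) + 77/2 = -51729/2 + I*√6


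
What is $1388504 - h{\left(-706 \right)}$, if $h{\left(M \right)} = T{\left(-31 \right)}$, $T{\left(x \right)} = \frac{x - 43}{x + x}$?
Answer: $\frac{43043587}{31} \approx 1.3885 \cdot 10^{6}$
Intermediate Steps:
$T{\left(x \right)} = \frac{-43 + x}{2 x}$
$h{\left(M \right)} = \frac{37}{31}$ ($h{\left(M \right)} = \frac{-43 - 31}{2 \left(-31\right)} = \frac{1}{2} \left(- \frac{1}{31}\right) \left(-74\right) = \frac{37}{31}$)
$1388504 - h{\left(-706 \right)} = 1388504 - \frac{37}{31} = \frac{43043587}{31}$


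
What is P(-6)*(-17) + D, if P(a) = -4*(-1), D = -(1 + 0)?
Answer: -69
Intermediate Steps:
D = -1 (D = -1*1 = -1)
P(a) = 4
P(-6)*(-17) + D = 4*(-17) - 1 = -68 - 1 = -69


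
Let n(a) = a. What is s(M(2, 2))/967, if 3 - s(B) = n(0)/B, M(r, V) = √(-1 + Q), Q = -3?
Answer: 3/967 ≈ 0.0031024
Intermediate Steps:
M(r, V) = 2*I (M(r, V) = √(-1 - 3) = √(-4) = 2*I)
s(B) = 3 (s(B) = 3 - 0/B = 3 - 1*0 = 3 + 0 = 3)
s(M(2, 2))/967 = 3/967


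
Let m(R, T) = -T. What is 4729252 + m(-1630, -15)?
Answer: 4729267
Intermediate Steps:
4729252 + m(-1630, -15) = 4729252 - 1*(-15) = 4729252 + 15 = 4729267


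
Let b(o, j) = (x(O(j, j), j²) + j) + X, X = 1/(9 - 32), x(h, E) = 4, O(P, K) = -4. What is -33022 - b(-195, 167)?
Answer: -763438/23 ≈ -33193.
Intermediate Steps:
X = -1/23 (X = 1/(-23) = -1/23 ≈ -0.043478)
b(o, j) = 91/23 + j (b(o, j) = (4 + j) - 1/23 = 91/23 + j)
-33022 - b(-195, 167) = -33022 - (91/23 + 167) = -33022 - 1*3932/23 = -33022 - 3932/23 = -763438/23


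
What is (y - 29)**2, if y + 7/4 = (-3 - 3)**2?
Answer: 441/16 ≈ 27.563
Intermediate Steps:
y = 137/4 (y = -7/4 + (-3 - 3)**2 = -7/4 + (-6)**2 = -7/4 + 36 = 137/4 ≈ 34.250)
(y - 29)**2 = (137/4 - 29)**2 = (21/4)**2 = 441/16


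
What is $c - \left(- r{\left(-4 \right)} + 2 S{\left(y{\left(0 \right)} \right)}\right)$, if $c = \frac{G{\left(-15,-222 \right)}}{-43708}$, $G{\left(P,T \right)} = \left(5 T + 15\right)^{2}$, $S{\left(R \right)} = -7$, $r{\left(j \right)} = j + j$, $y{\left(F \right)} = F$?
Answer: $- \frac{936777}{43708} \approx -21.433$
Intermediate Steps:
$r{\left(j \right)} = 2 j$
$G{\left(P,T \right)} = \left(15 + 5 T\right)^{2}$
$c = - \frac{1199025}{43708}$ ($c = \frac{25 \left(3 - 222\right)^{2}}{-43708} = 25 \left(-219\right)^{2} \left(- \frac{1}{43708}\right) = 25 \cdot 47961 \left(- \frac{1}{43708}\right) = 1199025 \left(- \frac{1}{43708}\right) = - \frac{1199025}{43708} \approx -27.433$)
$c - \left(- r{\left(-4 \right)} + 2 S{\left(y{\left(0 \right)} \right)}\right) = - \frac{1199025}{43708} + \left(2 \left(-4\right) - -14\right) = - \frac{1199025}{43708} + \left(-8 + 14\right) = - \frac{1199025}{43708} + 6 = - \frac{936777}{43708}$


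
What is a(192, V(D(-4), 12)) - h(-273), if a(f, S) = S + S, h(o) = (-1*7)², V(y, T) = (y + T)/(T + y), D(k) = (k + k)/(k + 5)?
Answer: -47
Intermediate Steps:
D(k) = 2*k/(5 + k) (D(k) = (2*k)/(5 + k) = 2*k/(5 + k))
V(y, T) = 1 (V(y, T) = (T + y)/(T + y) = 1)
h(o) = 49 (h(o) = (-7)² = 49)
a(f, S) = 2*S
a(192, V(D(-4), 12)) - h(-273) = 2*1 - 1*49 = 2 - 49 = -47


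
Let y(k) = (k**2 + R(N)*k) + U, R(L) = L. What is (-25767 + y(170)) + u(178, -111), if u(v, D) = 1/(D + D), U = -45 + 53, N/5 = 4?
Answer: 1452101/222 ≈ 6541.0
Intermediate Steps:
N = 20 (N = 5*4 = 20)
U = 8
y(k) = 8 + k**2 + 20*k (y(k) = (k**2 + 20*k) + 8 = 8 + k**2 + 20*k)
u(v, D) = 1/(2*D)
(-25767 + y(170)) + u(178, -111) = (-25767 + (8 + 170**2 + 20*170)) + (1/2)/(-111) = (-25767 + (8 + 28900 + 3400)) + (1/2)*(-1/111) = (-25767 + 32308) - 1/222 = 6541 - 1/222 = 1452101/222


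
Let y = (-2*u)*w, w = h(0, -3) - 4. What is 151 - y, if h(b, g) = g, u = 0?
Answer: 151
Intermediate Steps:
w = -7 (w = -3 - 4 = -7)
y = 0 (y = -2*0*(-7) = 0*(-7) = 0)
151 - y = 151 - 1*0 = 151 + 0 = 151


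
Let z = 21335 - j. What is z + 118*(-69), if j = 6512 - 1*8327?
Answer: 15008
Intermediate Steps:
j = -1815 (j = 6512 - 8327 = -1815)
z = 23150 (z = 21335 - 1*(-1815) = 21335 + 1815 = 23150)
z + 118*(-69) = 23150 + 118*(-69) = 23150 - 8142 = 15008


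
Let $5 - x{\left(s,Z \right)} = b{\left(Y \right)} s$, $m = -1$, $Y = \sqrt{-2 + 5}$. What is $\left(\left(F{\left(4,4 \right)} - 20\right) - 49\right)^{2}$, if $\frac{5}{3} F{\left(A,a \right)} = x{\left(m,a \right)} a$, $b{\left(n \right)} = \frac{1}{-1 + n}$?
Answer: $\frac{77949}{25} - \frac{3348 \sqrt{3}}{25} \approx 2886.0$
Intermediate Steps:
$Y = \sqrt{3} \approx 1.732$
$x{\left(s,Z \right)} = 5 - \frac{s}{-1 + \sqrt{3}}$
$F{\left(A,a \right)} = \frac{3 a \left(\frac{11}{2} + \frac{\sqrt{3}}{2}\right)}{5}$ ($F{\left(A,a \right)} = \frac{3 \left(5 - - \frac{1}{2} - - \frac{\sqrt{3}}{2}\right) a}{5} = \frac{3 \left(5 + \frac{1}{2} + \frac{\sqrt{3}}{2}\right) a}{5} = \frac{3 \left(\frac{11}{2} + \frac{\sqrt{3}}{2}\right) a}{5} = \frac{3 a \left(\frac{11}{2} + \frac{\sqrt{3}}{2}\right)}{5}$)
$\left(\left(F{\left(4,4 \right)} - 20\right) - 49\right)^{2} = \left(\left(\left(\frac{33}{10} \cdot 4 + \frac{3}{10} \cdot 4 \sqrt{3}\right) - 20\right) - 49\right)^{2} = \left(\left(\left(\frac{66}{5} + \frac{6 \sqrt{3}}{5}\right) - 20\right) - 49\right)^{2} = \left(\left(- \frac{34}{5} + \frac{6 \sqrt{3}}{5}\right) - 49\right)^{2} = \left(- \frac{279}{5} + \frac{6 \sqrt{3}}{5}\right)^{2}$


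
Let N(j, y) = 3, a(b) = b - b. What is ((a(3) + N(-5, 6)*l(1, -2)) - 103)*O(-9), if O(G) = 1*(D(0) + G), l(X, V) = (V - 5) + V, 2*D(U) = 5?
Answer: 845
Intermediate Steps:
a(b) = 0
D(U) = 5/2 (D(U) = (½)*5 = 5/2)
l(X, V) = -5 + 2*V (l(X, V) = (-5 + V) + V = -5 + 2*V)
O(G) = 5/2 + G (O(G) = 1*(5/2 + G) = 5/2 + G)
((a(3) + N(-5, 6)*l(1, -2)) - 103)*O(-9) = ((0 + 3*(-5 + 2*(-2))) - 103)*(5/2 - 9) = ((0 + 3*(-5 - 4)) - 103)*(-13/2) = ((0 + 3*(-9)) - 103)*(-13/2) = ((0 - 27) - 103)*(-13/2) = (-27 - 103)*(-13/2) = -130*(-13/2) = 845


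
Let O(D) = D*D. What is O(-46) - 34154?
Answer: -32038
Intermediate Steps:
O(D) = D**2
O(-46) - 34154 = (-46)**2 - 34154 = 2116 - 34154 = -32038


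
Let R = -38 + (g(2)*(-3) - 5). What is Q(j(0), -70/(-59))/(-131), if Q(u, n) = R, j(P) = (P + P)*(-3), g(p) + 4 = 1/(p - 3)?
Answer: 28/131 ≈ 0.21374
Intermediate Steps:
g(p) = -4 + 1/(-3 + p) (g(p) = -4 + 1/(p - 3) = -4 + 1/(-3 + p))
j(P) = -6*P (j(P) = (2*P)*(-3) = -6*P)
R = -28 (R = -38 + (((13 - 4*2)/(-3 + 2))*(-3) - 5) = -38 + (((13 - 8)/(-1))*(-3) - 5) = -38 + (-1*5*(-3) - 5) = -38 + (-5*(-3) - 5) = -38 + (15 - 5) = -38 + 10 = -28)
Q(u, n) = -28
Q(j(0), -70/(-59))/(-131) = -28/(-131) = -28*(-1/131) = 28/131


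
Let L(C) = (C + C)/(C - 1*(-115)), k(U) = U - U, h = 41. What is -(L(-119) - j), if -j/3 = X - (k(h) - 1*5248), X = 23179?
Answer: -170681/2 ≈ -85341.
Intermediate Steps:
k(U) = 0
j = -85281 (j = -3*(23179 - (0 - 1*5248)) = -3*(23179 - (0 - 5248)) = -3*(23179 - 1*(-5248)) = -3*(23179 + 5248) = -3*28427 = -85281)
L(C) = 2*C/(115 + C) (L(C) = (2*C)/(C + 115) = (2*C)/(115 + C) = 2*C/(115 + C))
-(L(-119) - j) = -(2*(-119)/(115 - 119) - 1*(-85281)) = -(2*(-119)/(-4) + 85281) = -(2*(-119)*(-1/4) + 85281) = -(119/2 + 85281) = -1*170681/2 = -170681/2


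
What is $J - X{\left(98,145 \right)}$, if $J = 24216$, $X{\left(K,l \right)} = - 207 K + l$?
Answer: $44357$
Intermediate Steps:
$X{\left(K,l \right)} = l - 207 K$
$J - X{\left(98,145 \right)} = 24216 - \left(145 - 20286\right) = 24216 - -20141 = 24216 + 20141 = 44357$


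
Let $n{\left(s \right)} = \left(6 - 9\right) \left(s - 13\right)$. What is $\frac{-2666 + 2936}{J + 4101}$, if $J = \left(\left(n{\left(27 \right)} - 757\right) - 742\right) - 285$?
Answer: $\frac{54}{455} \approx 0.11868$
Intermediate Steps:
$n{\left(s \right)} = 39 - 3 s$ ($n{\left(s \right)} = - 3 \left(-13 + s\right) = 39 - 3 s$)
$J = -1826$ ($J = \left(\left(\left(39 - 81\right) - 757\right) - 742\right) - 285 = \left(\left(-42 - 757\right) - 742\right) - 285 = \left(-799 - 742\right) - 285 = -1541 - 285 = -1826$)
$\frac{-2666 + 2936}{J + 4101} = \frac{-2666 + 2936}{-1826 + 4101} = \frac{270}{2275} = 270 \cdot \frac{1}{2275} = \frac{54}{455}$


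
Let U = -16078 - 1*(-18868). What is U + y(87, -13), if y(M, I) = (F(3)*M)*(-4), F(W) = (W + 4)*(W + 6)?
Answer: -19134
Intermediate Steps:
U = 2790 (U = -16078 + 18868 = 2790)
F(W) = (4 + W)*(6 + W)
y(M, I) = -252*M (y(M, I) = ((24 + 3² + 10*3)*M)*(-4) = ((24 + 9 + 30)*M)*(-4) = (63*M)*(-4) = -252*M)
U + y(87, -13) = 2790 - 252*87 = 2790 - 21924 = -19134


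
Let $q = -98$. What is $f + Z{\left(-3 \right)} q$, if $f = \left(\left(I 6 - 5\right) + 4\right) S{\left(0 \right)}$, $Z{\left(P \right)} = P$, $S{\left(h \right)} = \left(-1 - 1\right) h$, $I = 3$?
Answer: $294$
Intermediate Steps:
$S{\left(h \right)} = - 2 h$
$f = 0$ ($f = \left(\left(3 \cdot 6 - 5\right) + 4\right) \left(\left(-2\right) 0\right) = \left(\left(18 - 5\right) + 4\right) 0 = \left(13 + 4\right) 0 = 17 \cdot 0 = 0$)
$f + Z{\left(-3 \right)} q = 0 - -294 = 0 + 294 = 294$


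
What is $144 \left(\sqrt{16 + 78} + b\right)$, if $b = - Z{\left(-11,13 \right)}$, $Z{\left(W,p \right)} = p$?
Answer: $-1872 + 144 \sqrt{94} \approx -475.87$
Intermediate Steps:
$b = -13$ ($b = \left(-1\right) 13 = -13$)
$144 \left(\sqrt{16 + 78} + b\right) = 144 \left(\sqrt{16 + 78} - 13\right) = 144 \left(\sqrt{94} - 13\right) = 144 \left(-13 + \sqrt{94}\right) = -1872 + 144 \sqrt{94}$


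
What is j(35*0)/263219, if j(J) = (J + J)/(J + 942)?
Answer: 0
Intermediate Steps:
j(J) = 2*J/(942 + J) (j(J) = (2*J)/(942 + J) = 2*J/(942 + J))
j(35*0)/263219 = (2*(35*0)/(942 + 35*0))/263219 = (2*0/(942 + 0))*(1/263219) = (2*0/942)*(1/263219) = (2*0*(1/942))*(1/263219) = 0*(1/263219) = 0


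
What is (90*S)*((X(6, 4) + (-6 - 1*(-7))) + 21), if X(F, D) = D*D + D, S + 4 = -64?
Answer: -257040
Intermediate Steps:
S = -68 (S = -4 - 64 = -68)
X(F, D) = D + D² (X(F, D) = D² + D = D + D²)
(90*S)*((X(6, 4) + (-6 - 1*(-7))) + 21) = (90*(-68))*((4*(1 + 4) + (-6 - 1*(-7))) + 21) = -6120*((4*5 + (-6 + 7)) + 21) = -6120*((20 + 1) + 21) = -6120*(21 + 21) = -6120*42 = -257040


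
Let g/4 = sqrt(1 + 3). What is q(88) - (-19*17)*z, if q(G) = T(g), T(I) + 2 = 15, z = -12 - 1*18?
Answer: -9677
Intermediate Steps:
z = -30 (z = -12 - 18 = -30)
g = 8 (g = 4*sqrt(1 + 3) = 4*sqrt(4) = 4*2 = 8)
T(I) = 13 (T(I) = -2 + 15 = 13)
q(G) = 13
q(88) - (-19*17)*z = 13 - (-19*17)*(-30) = 13 - (-323)*(-30) = 13 - 1*9690 = 13 - 9690 = -9677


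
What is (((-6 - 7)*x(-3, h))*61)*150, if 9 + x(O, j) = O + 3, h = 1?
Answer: 1070550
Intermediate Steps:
x(O, j) = -6 + O (x(O, j) = -9 + (O + 3) = -9 + (3 + O) = -6 + O)
(((-6 - 7)*x(-3, h))*61)*150 = (((-6 - 7)*(-6 - 3))*61)*150 = (-13*(-9)*61)*150 = (117*61)*150 = 7137*150 = 1070550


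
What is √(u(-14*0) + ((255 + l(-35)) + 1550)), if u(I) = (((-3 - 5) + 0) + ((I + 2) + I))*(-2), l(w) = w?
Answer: 9*√22 ≈ 42.214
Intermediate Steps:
u(I) = 12 - 4*I (u(I) = ((-8 + 0) + ((2 + I) + I))*(-2) = (-8 + (2 + 2*I))*(-2) = (-6 + 2*I)*(-2) = 12 - 4*I)
√(u(-14*0) + ((255 + l(-35)) + 1550)) = √((12 - (-56)*0) + ((255 - 35) + 1550)) = √((12 - 4*0) + (220 + 1550)) = √((12 + 0) + 1770) = √(12 + 1770) = √1782 = 9*√22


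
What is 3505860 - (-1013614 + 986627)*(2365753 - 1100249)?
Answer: 34155662308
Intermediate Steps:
3505860 - (-1013614 + 986627)*(2365753 - 1100249) = 3505860 - (-26987)*1265504 = 3505860 - 1*(-34152156448) = 3505860 + 34152156448 = 34155662308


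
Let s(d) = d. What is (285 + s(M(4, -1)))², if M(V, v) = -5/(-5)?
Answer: 81796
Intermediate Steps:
M(V, v) = 1 (M(V, v) = -5*(-⅕) = 1)
(285 + s(M(4, -1)))² = (285 + 1)² = 286² = 81796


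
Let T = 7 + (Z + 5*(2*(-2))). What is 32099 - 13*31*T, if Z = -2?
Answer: 38144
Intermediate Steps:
T = -15 (T = 7 + (-2 + 5*(2*(-2))) = 7 + (-2 + 5*(-4)) = 7 + (-2 - 20) = 7 - 22 = -15)
32099 - 13*31*T = 32099 - 13*31*(-15) = 32099 - 403*(-15) = 32099 - 1*(-6045) = 32099 + 6045 = 38144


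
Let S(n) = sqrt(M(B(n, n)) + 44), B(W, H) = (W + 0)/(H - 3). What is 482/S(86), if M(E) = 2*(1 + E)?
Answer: 241*sqrt(331170)/1995 ≈ 69.518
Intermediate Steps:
B(W, H) = W/(-3 + H)
M(E) = 2 + 2*E
S(n) = sqrt(46 + 2*n/(-3 + n)) (S(n) = sqrt((2 + 2*(n/(-3 + n))) + 44) = sqrt((2 + 2*n/(-3 + n)) + 44) = sqrt(46 + 2*n/(-3 + n)))
482/S(86) = 482/((sqrt(6)*sqrt((-23 + 8*86)/(-3 + 86)))) = 482/((sqrt(6)*sqrt((-23 + 688)/83))) = 482/((sqrt(6)*sqrt((1/83)*665))) = 482/((sqrt(6)*sqrt(665/83))) = 482/((sqrt(6)*(sqrt(55195)/83))) = 482/((sqrt(331170)/83)) = 482*(sqrt(331170)/3990) = 241*sqrt(331170)/1995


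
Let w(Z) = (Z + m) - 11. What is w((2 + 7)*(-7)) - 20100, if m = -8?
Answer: -20182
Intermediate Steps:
w(Z) = -19 + Z (w(Z) = (Z - 8) - 11 = (-8 + Z) - 11 = -19 + Z)
w((2 + 7)*(-7)) - 20100 = (-19 + (2 + 7)*(-7)) - 20100 = (-19 + 9*(-7)) - 20100 = (-19 - 63) - 20100 = -82 - 20100 = -20182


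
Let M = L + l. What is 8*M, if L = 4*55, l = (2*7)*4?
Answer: 2208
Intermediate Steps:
l = 56 (l = 14*4 = 56)
L = 220
M = 276 (M = 220 + 56 = 276)
8*M = 8*276 = 2208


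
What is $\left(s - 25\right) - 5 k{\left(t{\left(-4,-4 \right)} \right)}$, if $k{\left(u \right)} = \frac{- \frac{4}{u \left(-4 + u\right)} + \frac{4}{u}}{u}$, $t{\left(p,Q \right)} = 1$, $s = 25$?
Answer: $- \frac{80}{3} \approx -26.667$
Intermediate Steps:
$k{\left(u \right)} = \frac{\frac{4}{u} - \frac{4}{u \left(-4 + u\right)}}{u}$ ($k{\left(u \right)} = \frac{- 4 \frac{1}{u \left(-4 + u\right)} + \frac{4}{u}}{u} = \frac{- \frac{4}{u \left(-4 + u\right)} + \frac{4}{u}}{u} = \frac{\frac{4}{u} - \frac{4}{u \left(-4 + u\right)}}{u}$)
$\left(s - 25\right) - 5 k{\left(t{\left(-4,-4 \right)} \right)} = \left(25 - 25\right) - 5 \frac{4 \left(-5 + 1\right)}{1 \left(-4 + 1\right)} = \left(25 - 25\right) - 5 \cdot 4 \cdot 1 \frac{1}{-3} \left(-4\right) = 0 - 5 \cdot 4 \cdot 1 \left(- \frac{1}{3}\right) \left(-4\right) = 0 - \frac{80}{3} = - \frac{80}{3}$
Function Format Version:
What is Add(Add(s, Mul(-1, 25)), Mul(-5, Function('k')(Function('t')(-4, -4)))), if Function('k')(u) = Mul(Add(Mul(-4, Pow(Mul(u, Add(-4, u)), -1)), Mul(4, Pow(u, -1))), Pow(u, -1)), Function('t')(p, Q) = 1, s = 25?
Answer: Rational(-80, 3) ≈ -26.667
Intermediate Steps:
Function('k')(u) = Mul(Pow(u, -1), Add(Mul(4, Pow(u, -1)), Mul(-4, Pow(u, -1), Pow(Add(-4, u), -1)))) (Function('k')(u) = Mul(Add(Mul(-4, Mul(Pow(u, -1), Pow(Add(-4, u), -1))), Mul(4, Pow(u, -1))), Pow(u, -1)) = Mul(Add(Mul(-4, Pow(u, -1), Pow(Add(-4, u), -1)), Mul(4, Pow(u, -1))), Pow(u, -1)) = Mul(Add(Mul(4, Pow(u, -1)), Mul(-4, Pow(u, -1), Pow(Add(-4, u), -1))), Pow(u, -1)) = Mul(Pow(u, -1), Add(Mul(4, Pow(u, -1)), Mul(-4, Pow(u, -1), Pow(Add(-4, u), -1)))))
Add(Add(s, Mul(-1, 25)), Mul(-5, Function('k')(Function('t')(-4, -4)))) = Add(Add(25, Mul(-1, 25)), Mul(-5, Mul(4, Pow(1, -2), Pow(Add(-4, 1), -1), Add(-5, 1)))) = Add(Add(25, -25), Mul(-5, Mul(4, 1, Pow(-3, -1), -4))) = Add(0, Mul(-5, Mul(4, 1, Rational(-1, 3), -4))) = Add(0, Mul(-5, Rational(16, 3))) = Add(0, Rational(-80, 3)) = Rational(-80, 3)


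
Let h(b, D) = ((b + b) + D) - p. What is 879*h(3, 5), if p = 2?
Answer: 7911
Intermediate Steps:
h(b, D) = -2 + D + 2*b (h(b, D) = ((b + b) + D) - 1*2 = (2*b + D) - 2 = (D + 2*b) - 2 = -2 + D + 2*b)
879*h(3, 5) = 879*(-2 + 5 + 2*3) = 879*(-2 + 5 + 6) = 879*9 = 7911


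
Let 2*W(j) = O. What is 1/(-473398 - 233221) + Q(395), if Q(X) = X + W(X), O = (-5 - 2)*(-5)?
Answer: 582960673/1413238 ≈ 412.50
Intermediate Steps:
O = 35 (O = -7*(-5) = 35)
W(j) = 35/2 (W(j) = (½)*35 = 35/2)
Q(X) = 35/2 + X (Q(X) = X + 35/2 = 35/2 + X)
1/(-473398 - 233221) + Q(395) = 1/(-473398 - 233221) + (35/2 + 395) = 1/(-706619) + 825/2 = -1/706619 + 825/2 = 582960673/1413238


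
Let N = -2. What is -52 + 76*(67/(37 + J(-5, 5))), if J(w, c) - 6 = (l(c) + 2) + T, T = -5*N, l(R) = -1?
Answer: 1142/27 ≈ 42.296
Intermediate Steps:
T = 10 (T = -5*(-2) = 10)
J(w, c) = 17 (J(w, c) = 6 + ((-1 + 2) + 10) = 6 + (1 + 10) = 6 + 11 = 17)
-52 + 76*(67/(37 + J(-5, 5))) = -52 + 76*(67/(37 + 17)) = -52 + 76*(67/54) = -52 + 2546/27 = 1142/27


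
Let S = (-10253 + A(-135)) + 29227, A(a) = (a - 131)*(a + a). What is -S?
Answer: -90794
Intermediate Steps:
A(a) = 2*a*(-131 + a) (A(a) = (-131 + a)*(2*a) = 2*a*(-131 + a))
S = 90794 (S = (-10253 + 2*(-135)*(-131 - 135)) + 29227 = (-10253 + 2*(-135)*(-266)) + 29227 = (-10253 + 71820) + 29227 = 61567 + 29227 = 90794)
-S = -1*90794 = -90794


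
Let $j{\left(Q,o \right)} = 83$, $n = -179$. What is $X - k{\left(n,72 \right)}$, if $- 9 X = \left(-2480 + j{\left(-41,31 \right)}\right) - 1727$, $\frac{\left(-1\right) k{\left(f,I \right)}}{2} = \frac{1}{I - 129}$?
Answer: $\frac{78350}{171} \approx 458.19$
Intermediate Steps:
$k{\left(f,I \right)} = - \frac{2}{-129 + I}$ ($k{\left(f,I \right)} = - \frac{2}{I - 129} = - \frac{2}{-129 + I}$)
$X = \frac{4124}{9}$ ($X = - \frac{\left(-2480 + 83\right) - 1727}{9} = - \frac{-2397 - 1727}{9} = \left(- \frac{1}{9}\right) \left(-4124\right) = \frac{4124}{9} \approx 458.22$)
$X - k{\left(n,72 \right)} = \frac{4124}{9} - - \frac{2}{-129 + 72} = \frac{4124}{9} - - \frac{2}{-57} = \frac{4124}{9} - \left(-2\right) \left(- \frac{1}{57}\right) = \frac{4124}{9} - \frac{2}{57} = \frac{78350}{171}$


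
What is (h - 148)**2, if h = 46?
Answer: 10404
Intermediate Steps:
(h - 148)**2 = (46 - 148)**2 = (-102)**2 = 10404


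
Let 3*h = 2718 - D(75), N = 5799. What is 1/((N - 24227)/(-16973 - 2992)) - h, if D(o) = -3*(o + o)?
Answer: -19440003/18428 ≈ -1054.9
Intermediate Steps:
D(o) = -6*o
h = 1056 (h = (2718 - (-6)*75)/3 = (2718 - 1*(-450))/3 = (2718 + 450)/3 = (⅓)*3168 = 1056)
1/((N - 24227)/(-16973 - 2992)) - h = 1/((5799 - 24227)/(-16973 - 2992)) - 1*1056 = 1/(-18428/(-19965)) - 1056 = 1/(-18428*(-1/19965)) - 1056 = 1/(18428/19965) - 1056 = 19965/18428 - 1056 = -19440003/18428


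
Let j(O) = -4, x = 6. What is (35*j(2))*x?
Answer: -840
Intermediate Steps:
(35*j(2))*x = (35*(-4))*6 = -140*6 = -840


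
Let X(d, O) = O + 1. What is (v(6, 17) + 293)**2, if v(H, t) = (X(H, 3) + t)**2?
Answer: 538756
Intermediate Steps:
X(d, O) = 1 + O
v(H, t) = (4 + t)**2 (v(H, t) = ((1 + 3) + t)**2 = (4 + t)**2)
(v(6, 17) + 293)**2 = ((4 + 17)**2 + 293)**2 = (21**2 + 293)**2 = (441 + 293)**2 = 734**2 = 538756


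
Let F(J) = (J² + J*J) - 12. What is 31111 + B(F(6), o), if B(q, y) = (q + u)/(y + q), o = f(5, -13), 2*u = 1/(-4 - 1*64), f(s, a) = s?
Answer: 275029399/8840 ≈ 31112.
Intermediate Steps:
F(J) = -12 + 2*J² (F(J) = (J² + J²) - 12 = 2*J² - 12 = -12 + 2*J²)
u = -1/136 (u = 1/(2*(-4 - 1*64)) = 1/(2*(-4 - 64)) = (½)/(-68) = (½)*(-1/68) = -1/136 ≈ -0.0073529)
o = 5
B(q, y) = (-1/136 + q)/(q + y) (B(q, y) = (q - 1/136)/(y + q) = (-1/136 + q)/(q + y))
31111 + B(F(6), o) = 31111 + (-1/136 + (-12 + 2*6²))/((-12 + 2*6²) + 5) = 31111 + (-1/136 + (-12 + 2*36))/((-12 + 2*36) + 5) = 31111 + (-1/136 + (-12 + 72))/((-12 + 72) + 5) = 31111 + (-1/136 + 60)/(60 + 5) = 31111 + (8159/136)/65 = 31111 + (1/65)*(8159/136) = 31111 + 8159/8840 = 275029399/8840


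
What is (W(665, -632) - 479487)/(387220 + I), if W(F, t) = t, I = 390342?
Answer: -480119/777562 ≈ -0.61747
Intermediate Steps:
(W(665, -632) - 479487)/(387220 + I) = (-632 - 479487)/(387220 + 390342) = -480119/777562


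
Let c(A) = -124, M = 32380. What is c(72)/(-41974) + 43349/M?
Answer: 29412033/21921260 ≈ 1.3417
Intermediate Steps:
c(72)/(-41974) + 43349/M = -124/(-41974) + 43349/32380 = -124*(-1/41974) + 43349*(1/32380) = 2/677 + 43349/32380 = 29412033/21921260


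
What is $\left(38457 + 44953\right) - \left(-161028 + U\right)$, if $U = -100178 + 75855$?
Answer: $268761$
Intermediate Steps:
$U = -24323$
$\left(38457 + 44953\right) - \left(-161028 + U\right) = \left(38457 + 44953\right) - \left(-161028 - 24323\right) = 83410 - -185351 = 83410 + 185351 = 268761$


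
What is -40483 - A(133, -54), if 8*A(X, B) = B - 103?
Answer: -323707/8 ≈ -40463.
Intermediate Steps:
A(X, B) = -103/8 + B/8 (A(X, B) = (B - 103)/8 = (-103 + B)/8 = -103/8 + B/8)
-40483 - A(133, -54) = -40483 - (-103/8 + (1/8)*(-54)) = -40483 - (-103/8 - 27/4) = -40483 - 1*(-157/8) = -40483 + 157/8 = -323707/8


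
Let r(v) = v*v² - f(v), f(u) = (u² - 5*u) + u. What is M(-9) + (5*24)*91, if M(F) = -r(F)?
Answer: 11766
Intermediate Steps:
f(u) = u² - 4*u
r(v) = v³ - v*(-4 + v) (r(v) = v*v² - v*(-4 + v) = v³ - v*(-4 + v))
M(F) = -F*(4 + F² - F)
M(-9) + (5*24)*91 = -9*(-4 - 9 - 1*(-9)²) + (5*24)*91 = -9*(-4 - 9 - 1*81) + 120*91 = -9*(-4 - 9 - 81) + 10920 = -9*(-94) + 10920 = 846 + 10920 = 11766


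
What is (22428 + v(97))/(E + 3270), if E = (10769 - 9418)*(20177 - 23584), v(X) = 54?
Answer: -22482/4599587 ≈ -0.0048878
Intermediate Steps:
E = -4602857 (E = 1351*(-3407) = -4602857)
(22428 + v(97))/(E + 3270) = (22428 + 54)/(-4602857 + 3270) = 22482/(-4599587) = 22482*(-1/4599587) = -22482/4599587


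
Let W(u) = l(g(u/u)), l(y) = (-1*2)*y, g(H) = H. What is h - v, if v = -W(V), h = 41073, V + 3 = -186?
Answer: 41071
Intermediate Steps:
V = -189 (V = -3 - 186 = -189)
l(y) = -2*y
W(u) = -2 (W(u) = -2*u/u = -2*1 = -2)
v = 2 (v = -1*(-2) = 2)
h - v = 41073 - 1*2 = 41073 - 2 = 41071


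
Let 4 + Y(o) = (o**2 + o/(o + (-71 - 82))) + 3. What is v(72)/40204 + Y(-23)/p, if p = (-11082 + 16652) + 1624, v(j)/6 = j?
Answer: 1070994053/12726013344 ≈ 0.084158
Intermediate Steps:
v(j) = 6*j
p = 7194 (p = 5570 + 1624 = 7194)
Y(o) = -1 + o**2 + o/(-153 + o) (Y(o) = -4 + ((o**2 + o/(o + (-71 - 82))) + 3) = -4 + ((o**2 + o/(o - 153)) + 3) = -4 + ((o**2 + o/(-153 + o)) + 3) = -4 + (3 + o**2 + o/(-153 + o)) = -1 + o**2 + o/(-153 + o))
v(72)/40204 + Y(-23)/p = (6*72)/40204 + ((153 + (-23)**3 - 153*(-23)**2)/(-153 - 23))/7194 = 432*(1/40204) + ((153 - 12167 - 153*529)/(-176))*(1/7194) = 108/10051 - (153 - 12167 - 80937)/176*(1/7194) = 108/10051 - 1/176*(-92951)*(1/7194) = 108/10051 + (92951/176)*(1/7194) = 108/10051 + 92951/1266144 = 1070994053/12726013344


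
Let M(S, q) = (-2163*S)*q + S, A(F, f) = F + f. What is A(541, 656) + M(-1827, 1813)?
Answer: 7164614583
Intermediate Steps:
M(S, q) = S - 2163*S*q (M(S, q) = -2163*S*q + S = S - 2163*S*q)
A(541, 656) + M(-1827, 1813) = (541 + 656) - 1827*(1 - 2163*1813) = 1197 - 1827*(1 - 3921519) = 1197 - 1827*(-3921518) = 1197 + 7164613386 = 7164614583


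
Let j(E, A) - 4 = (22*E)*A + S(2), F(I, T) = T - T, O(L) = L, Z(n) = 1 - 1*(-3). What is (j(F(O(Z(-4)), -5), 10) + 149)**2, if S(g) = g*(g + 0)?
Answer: 24649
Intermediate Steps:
Z(n) = 4 (Z(n) = 1 + 3 = 4)
S(g) = g**2 (S(g) = g*g = g**2)
F(I, T) = 0
j(E, A) = 8 + 22*A*E (j(E, A) = 4 + ((22*E)*A + 2**2) = 4 + (22*A*E + 4) = 4 + (4 + 22*A*E) = 8 + 22*A*E)
(j(F(O(Z(-4)), -5), 10) + 149)**2 = ((8 + 22*10*0) + 149)**2 = ((8 + 0) + 149)**2 = (8 + 149)**2 = 157**2 = 24649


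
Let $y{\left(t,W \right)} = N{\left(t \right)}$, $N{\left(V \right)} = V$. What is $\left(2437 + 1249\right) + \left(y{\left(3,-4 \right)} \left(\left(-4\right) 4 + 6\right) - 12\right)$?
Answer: $3644$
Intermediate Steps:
$y{\left(t,W \right)} = t$
$\left(2437 + 1249\right) + \left(y{\left(3,-4 \right)} \left(\left(-4\right) 4 + 6\right) - 12\right) = \left(2437 + 1249\right) + \left(3 \left(\left(-4\right) 4 + 6\right) - 12\right) = 3686 + \left(3 \left(-16 + 6\right) - 12\right) = 3686 + \left(3 \left(-10\right) - 12\right) = 3686 - 42 = 3644$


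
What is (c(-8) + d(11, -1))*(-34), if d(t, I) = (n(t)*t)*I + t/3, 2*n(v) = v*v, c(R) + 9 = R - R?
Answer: 68425/3 ≈ 22808.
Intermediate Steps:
c(R) = -9 (c(R) = -9 + (R - R) = -9 + 0 = -9)
n(v) = v²/2 (n(v) = (v*v)/2 = v²/2)
d(t, I) = t/3 + I*t³/2 (d(t, I) = ((t²/2)*t)*I + t/3 = (t³/2)*I + t*(⅓) = I*t³/2 + t/3 = t/3 + I*t³/2)
(c(-8) + d(11, -1))*(-34) = (-9 + ((⅓)*11 + (½)*(-1)*11³))*(-34) = (-9 + (11/3 + (½)*(-1)*1331))*(-34) = (-9 + (11/3 - 1331/2))*(-34) = (-9 - 3971/6)*(-34) = -4025/6*(-34) = 68425/3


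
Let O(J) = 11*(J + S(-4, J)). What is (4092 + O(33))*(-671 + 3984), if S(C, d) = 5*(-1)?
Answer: 14577200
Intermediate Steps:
S(C, d) = -5
O(J) = -55 + 11*J (O(J) = 11*(J - 5) = 11*(-5 + J) = -55 + 11*J)
(4092 + O(33))*(-671 + 3984) = (4092 + (-55 + 11*33))*(-671 + 3984) = (4092 + (-55 + 363))*3313 = (4092 + 308)*3313 = 4400*3313 = 14577200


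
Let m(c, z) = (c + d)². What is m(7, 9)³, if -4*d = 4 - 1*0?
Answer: 46656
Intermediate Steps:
d = -1 (d = -(4 - 1*0)/4 = -(4 + 0)/4 = -¼*4 = -1)
m(c, z) = (-1 + c)² (m(c, z) = (c - 1)² = (-1 + c)²)
m(7, 9)³ = ((-1 + 7)²)³ = (6²)³ = 36³ = 46656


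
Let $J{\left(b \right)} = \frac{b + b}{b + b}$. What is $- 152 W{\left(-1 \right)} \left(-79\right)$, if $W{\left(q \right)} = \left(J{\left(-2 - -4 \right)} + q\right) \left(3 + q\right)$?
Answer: $0$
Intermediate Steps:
$J{\left(b \right)} = 1$ ($J{\left(b \right)} = \frac{2 b}{2 b} = 2 b \frac{1}{2 b} = 1$)
$W{\left(q \right)} = \left(1 + q\right) \left(3 + q\right)$
$- 152 W{\left(-1 \right)} \left(-79\right) = - 152 \left(3 + \left(-1\right)^{2} + 4 \left(-1\right)\right) \left(-79\right) = - 152 \left(3 + 1 - 4\right) \left(-79\right) = \left(-152\right) 0 \left(-79\right) = 0 \left(-79\right) = 0$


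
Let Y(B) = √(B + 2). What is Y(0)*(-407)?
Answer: -407*√2 ≈ -575.58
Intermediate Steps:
Y(B) = √(2 + B)
Y(0)*(-407) = √(2 + 0)*(-407) = √2*(-407) = -407*√2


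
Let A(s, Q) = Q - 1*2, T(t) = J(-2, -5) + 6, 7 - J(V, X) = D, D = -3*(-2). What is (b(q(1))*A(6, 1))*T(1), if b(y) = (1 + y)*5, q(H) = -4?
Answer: 105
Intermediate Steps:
D = 6
J(V, X) = 1 (J(V, X) = 7 - 1*6 = 7 - 6 = 1)
T(t) = 7 (T(t) = 1 + 6 = 7)
A(s, Q) = -2 + Q (A(s, Q) = Q - 2 = -2 + Q)
b(y) = 5 + 5*y
(b(q(1))*A(6, 1))*T(1) = ((5 + 5*(-4))*(-2 + 1))*7 = ((5 - 20)*(-1))*7 = -15*(-1)*7 = 15*7 = 105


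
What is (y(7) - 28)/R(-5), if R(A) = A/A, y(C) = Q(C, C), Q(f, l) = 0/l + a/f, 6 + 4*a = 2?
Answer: -197/7 ≈ -28.143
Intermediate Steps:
a = -1 (a = -3/2 + (¼)*2 = -3/2 + ½ = -1)
Q(f, l) = -1/f (Q(f, l) = 0/l - 1/f = 0 - 1/f = -1/f)
y(C) = -1/C
R(A) = 1
(y(7) - 28)/R(-5) = (-1/7 - 28)/1 = 1*(-1*⅐ - 28) = 1*(-⅐ - 28) = 1*(-197/7) = -197/7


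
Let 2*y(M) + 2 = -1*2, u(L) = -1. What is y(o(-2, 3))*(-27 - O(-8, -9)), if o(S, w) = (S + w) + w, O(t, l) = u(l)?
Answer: 52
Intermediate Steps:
O(t, l) = -1
o(S, w) = S + 2*w
y(M) = -2 (y(M) = -1 + (-1*2)/2 = -1 + (½)*(-2) = -1 - 1 = -2)
y(o(-2, 3))*(-27 - O(-8, -9)) = -2*(-27 - 1*(-1)) = -2*(-27 + 1) = -2*(-26) = 52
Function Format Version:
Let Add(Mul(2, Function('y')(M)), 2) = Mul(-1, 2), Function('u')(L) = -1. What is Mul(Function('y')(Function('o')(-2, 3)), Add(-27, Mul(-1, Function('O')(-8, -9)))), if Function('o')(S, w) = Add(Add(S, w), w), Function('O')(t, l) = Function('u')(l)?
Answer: 52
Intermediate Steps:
Function('O')(t, l) = -1
Function('o')(S, w) = Add(S, Mul(2, w))
Function('y')(M) = -2 (Function('y')(M) = Add(-1, Mul(Rational(1, 2), Mul(-1, 2))) = Add(-1, Mul(Rational(1, 2), -2)) = Add(-1, -1) = -2)
Mul(Function('y')(Function('o')(-2, 3)), Add(-27, Mul(-1, Function('O')(-8, -9)))) = Mul(-2, Add(-27, Mul(-1, -1))) = Mul(-2, Add(-27, 1)) = Mul(-2, -26) = 52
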